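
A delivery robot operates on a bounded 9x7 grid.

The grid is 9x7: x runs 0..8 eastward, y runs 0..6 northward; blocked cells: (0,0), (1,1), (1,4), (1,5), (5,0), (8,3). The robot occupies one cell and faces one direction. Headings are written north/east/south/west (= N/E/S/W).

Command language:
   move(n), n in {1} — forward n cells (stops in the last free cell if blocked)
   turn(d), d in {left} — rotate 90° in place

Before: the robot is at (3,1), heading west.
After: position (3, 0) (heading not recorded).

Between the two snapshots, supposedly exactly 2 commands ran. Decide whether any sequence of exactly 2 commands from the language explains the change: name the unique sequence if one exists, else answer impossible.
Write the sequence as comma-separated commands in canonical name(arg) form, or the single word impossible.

key: order matters: swapping turn(left) and move(1) lands elsewhere
begin: at (3,1), heading west
t=1 turn(left) ⇒ at (3,1), heading south
t=2 move(1) ⇒ at (3,0), heading south
uniquely the one of 4 2-step routes that fits.

turn(left), move(1)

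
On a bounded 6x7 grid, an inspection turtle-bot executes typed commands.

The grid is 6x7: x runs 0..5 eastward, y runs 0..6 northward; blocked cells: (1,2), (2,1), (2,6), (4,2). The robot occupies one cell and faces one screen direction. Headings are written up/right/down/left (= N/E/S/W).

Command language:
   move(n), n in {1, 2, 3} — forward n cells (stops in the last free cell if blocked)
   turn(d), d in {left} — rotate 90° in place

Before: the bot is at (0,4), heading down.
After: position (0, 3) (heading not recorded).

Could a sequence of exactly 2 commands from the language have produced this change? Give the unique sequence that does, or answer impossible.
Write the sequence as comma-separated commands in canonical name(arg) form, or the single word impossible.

key: running turn(left) before move(1) would end elsewhere — order is forced
initial: at (0,4), heading down
t=1 move(1) ⇒ at (0,3), heading down
t=2 turn(left) ⇒ at (0,3), heading right
uniquely the one of 16 2-step routes that fits.

move(1), turn(left)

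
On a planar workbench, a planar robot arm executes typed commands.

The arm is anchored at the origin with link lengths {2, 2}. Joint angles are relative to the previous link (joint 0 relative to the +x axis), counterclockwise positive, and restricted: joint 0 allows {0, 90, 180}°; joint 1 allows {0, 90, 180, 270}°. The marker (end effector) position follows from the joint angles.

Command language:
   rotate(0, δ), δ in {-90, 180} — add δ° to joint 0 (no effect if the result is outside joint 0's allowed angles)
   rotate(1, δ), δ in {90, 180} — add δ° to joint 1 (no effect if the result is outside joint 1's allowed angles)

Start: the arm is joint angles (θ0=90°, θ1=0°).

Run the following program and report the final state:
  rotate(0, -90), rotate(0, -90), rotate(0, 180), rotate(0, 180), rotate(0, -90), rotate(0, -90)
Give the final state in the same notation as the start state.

begin: joint angles (θ0=90°, θ1=0°)
[1] after rotate(0, -90): joint angles (θ0=0°, θ1=0°)
[2] after rotate(0, -90): joint angles (θ0=0°, θ1=0°)
[3] after rotate(0, 180): joint angles (θ0=180°, θ1=0°)
[4] after rotate(0, 180): joint angles (θ0=0°, θ1=0°)
[5] after rotate(0, -90): joint angles (θ0=0°, θ1=0°)
[6] after rotate(0, -90): joint angles (θ0=0°, θ1=0°)

joint angles (θ0=0°, θ1=0°)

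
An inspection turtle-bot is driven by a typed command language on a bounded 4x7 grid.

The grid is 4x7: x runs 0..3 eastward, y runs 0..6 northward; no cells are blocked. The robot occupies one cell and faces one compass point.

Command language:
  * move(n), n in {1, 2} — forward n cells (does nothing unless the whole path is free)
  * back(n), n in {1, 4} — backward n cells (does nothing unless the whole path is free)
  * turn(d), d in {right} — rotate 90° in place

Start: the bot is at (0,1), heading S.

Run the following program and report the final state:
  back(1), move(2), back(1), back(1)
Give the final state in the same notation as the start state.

from: at (0,1), heading S
[1] after back(1): at (0,2), heading S
[2] after move(2): at (0,0), heading S
[3] after back(1): at (0,1), heading S
[4] after back(1): at (0,2), heading S

at (0,2), heading S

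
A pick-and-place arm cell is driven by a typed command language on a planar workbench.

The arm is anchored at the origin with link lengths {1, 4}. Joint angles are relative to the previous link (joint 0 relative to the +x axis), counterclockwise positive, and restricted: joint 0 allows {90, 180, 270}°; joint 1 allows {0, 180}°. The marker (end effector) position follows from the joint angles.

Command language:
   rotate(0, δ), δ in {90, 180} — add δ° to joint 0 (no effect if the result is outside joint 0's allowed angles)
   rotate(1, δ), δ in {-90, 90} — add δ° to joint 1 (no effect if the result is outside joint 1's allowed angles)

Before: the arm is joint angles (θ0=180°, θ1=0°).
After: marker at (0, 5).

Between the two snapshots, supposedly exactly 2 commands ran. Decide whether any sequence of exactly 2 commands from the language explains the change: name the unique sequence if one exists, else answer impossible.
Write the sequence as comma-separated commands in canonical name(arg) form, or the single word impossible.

rotate(0, 90), rotate(0, 180)

key: running rotate(0, 180) before rotate(0, 90) would end elsewhere — order is forced
initial: joint angles (θ0=180°, θ1=0°)
1. rotate(0, 90) → joint angles (θ0=270°, θ1=0°)
2. rotate(0, 180) → joint angles (θ0=90°, θ1=0°)
no other 2-command option fits: unique.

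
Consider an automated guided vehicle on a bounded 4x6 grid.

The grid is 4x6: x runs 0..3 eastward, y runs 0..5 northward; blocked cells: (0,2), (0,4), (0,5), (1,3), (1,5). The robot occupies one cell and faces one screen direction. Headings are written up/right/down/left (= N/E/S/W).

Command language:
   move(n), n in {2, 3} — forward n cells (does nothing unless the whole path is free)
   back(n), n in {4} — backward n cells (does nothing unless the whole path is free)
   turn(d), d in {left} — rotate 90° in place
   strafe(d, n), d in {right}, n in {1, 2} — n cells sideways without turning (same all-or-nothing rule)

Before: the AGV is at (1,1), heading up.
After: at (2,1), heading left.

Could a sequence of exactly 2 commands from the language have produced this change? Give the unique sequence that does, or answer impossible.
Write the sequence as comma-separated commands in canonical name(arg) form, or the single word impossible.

strafe(right, 1), turn(left)

key: cell and facing (now W) both changed — the 2 commands mix motion and turning
t0: at (1,1), heading up
[1] after strafe(right, 1): at (2,1), heading up
[2] after turn(left): at (2,1), heading left
no other 2-command option fits: unique.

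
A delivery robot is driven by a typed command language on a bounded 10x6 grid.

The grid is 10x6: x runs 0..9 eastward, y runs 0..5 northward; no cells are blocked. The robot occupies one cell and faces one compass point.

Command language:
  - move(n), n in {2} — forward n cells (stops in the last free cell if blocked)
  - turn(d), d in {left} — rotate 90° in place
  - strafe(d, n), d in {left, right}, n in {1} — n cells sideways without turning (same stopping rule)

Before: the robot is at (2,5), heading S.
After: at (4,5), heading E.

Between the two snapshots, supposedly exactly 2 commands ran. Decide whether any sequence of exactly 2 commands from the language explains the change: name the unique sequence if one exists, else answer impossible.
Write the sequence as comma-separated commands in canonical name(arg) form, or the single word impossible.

key: cell and facing (now E) both changed — the 2 commands mix motion and turning
t0: at (2,5), heading S
1. turn(left) → at (2,5), heading E
2. move(2) → at (4,5), heading E
all 16 alternatives checked — unique.

turn(left), move(2)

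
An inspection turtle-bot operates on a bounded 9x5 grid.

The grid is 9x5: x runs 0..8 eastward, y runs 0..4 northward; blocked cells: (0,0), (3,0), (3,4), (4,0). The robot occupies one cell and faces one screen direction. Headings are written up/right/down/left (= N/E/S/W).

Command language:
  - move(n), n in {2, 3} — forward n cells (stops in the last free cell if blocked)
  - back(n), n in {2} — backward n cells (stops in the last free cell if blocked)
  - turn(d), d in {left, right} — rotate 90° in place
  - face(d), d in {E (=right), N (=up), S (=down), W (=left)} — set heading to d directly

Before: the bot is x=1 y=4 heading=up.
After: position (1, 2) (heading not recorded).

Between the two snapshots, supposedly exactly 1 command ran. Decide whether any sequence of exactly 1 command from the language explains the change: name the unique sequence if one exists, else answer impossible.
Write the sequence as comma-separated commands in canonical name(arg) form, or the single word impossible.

initial: x=1 y=4 heading=up
1. back(2) → x=1 y=2 heading=up
no rival 1-sequence matches.

back(2)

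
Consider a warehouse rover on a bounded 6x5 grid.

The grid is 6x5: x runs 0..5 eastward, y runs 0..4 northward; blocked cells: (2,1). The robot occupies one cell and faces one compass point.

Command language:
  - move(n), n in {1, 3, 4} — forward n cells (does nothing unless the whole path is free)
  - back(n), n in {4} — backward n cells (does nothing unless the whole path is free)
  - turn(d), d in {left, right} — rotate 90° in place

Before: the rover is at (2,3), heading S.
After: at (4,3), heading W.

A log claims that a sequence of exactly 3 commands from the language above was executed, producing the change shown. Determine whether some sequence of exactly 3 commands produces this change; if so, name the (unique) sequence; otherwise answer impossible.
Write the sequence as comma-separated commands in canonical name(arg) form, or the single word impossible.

impossible

all 216 sequences checked — none match.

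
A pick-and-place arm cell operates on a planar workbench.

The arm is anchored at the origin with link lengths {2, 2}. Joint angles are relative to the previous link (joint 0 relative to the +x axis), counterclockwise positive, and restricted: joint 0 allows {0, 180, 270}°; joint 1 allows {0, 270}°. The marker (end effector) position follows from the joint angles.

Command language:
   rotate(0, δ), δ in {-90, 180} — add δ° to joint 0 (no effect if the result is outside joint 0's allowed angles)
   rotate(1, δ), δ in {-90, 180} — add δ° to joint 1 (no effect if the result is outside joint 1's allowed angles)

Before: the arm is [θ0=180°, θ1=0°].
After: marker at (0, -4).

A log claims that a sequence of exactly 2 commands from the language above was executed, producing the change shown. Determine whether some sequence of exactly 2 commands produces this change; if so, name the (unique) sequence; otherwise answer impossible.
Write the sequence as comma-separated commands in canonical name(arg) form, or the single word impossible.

rotate(0, 180), rotate(0, -90)

key: order matters: swapping rotate(0, 180) and rotate(0, -90) lands elsewhere
begin: [θ0=180°, θ1=0°]
t=1 rotate(0, 180) ⇒ [θ0=0°, θ1=0°]
t=2 rotate(0, -90) ⇒ [θ0=270°, θ1=0°]
no other 2-command option fits: unique.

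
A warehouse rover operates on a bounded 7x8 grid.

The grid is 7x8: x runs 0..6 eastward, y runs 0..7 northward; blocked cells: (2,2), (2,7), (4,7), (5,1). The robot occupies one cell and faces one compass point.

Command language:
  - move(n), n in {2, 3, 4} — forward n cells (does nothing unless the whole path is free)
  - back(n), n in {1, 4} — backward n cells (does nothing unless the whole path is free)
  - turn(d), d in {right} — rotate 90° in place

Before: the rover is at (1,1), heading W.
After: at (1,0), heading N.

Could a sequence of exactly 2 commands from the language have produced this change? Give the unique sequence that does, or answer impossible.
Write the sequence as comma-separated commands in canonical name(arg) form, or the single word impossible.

key: running back(1) before turn(right) would end elsewhere — order is forced
initial: at (1,1), heading W
1. turn(right) → at (1,1), heading N
2. back(1) → at (1,0), heading N
uniquely the one of 36 2-step routes that fits.

turn(right), back(1)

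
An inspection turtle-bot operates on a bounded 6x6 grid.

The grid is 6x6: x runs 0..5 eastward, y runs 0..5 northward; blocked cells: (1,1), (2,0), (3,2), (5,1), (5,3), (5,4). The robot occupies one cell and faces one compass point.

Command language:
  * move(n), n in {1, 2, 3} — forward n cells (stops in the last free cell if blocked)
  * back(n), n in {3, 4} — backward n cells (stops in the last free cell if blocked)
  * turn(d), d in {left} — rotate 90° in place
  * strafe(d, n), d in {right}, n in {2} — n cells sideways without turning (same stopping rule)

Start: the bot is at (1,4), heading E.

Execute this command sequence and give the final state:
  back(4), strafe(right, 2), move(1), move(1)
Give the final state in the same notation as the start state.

from: at (1,4), heading E
[1] after back(4): at (0,4), heading E
[2] after strafe(right, 2): at (0,2), heading E
[3] after move(1): at (1,2), heading E
[4] after move(1): at (2,2), heading E

at (2,2), heading E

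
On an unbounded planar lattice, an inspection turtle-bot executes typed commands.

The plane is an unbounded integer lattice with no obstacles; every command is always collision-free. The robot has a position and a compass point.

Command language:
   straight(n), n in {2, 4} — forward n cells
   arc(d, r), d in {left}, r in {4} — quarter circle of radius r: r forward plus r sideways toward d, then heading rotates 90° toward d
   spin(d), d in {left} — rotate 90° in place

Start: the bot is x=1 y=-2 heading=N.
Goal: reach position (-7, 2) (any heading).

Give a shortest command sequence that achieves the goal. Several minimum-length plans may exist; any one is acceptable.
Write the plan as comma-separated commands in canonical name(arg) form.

start: x=1 y=-2 heading=N
step 1 (arc(left, 4)): x=-3 y=2 heading=W
step 2 (straight(4)): x=-7 y=2 heading=W
nothing shorter than 2 reaches the goal.

arc(left, 4), straight(4)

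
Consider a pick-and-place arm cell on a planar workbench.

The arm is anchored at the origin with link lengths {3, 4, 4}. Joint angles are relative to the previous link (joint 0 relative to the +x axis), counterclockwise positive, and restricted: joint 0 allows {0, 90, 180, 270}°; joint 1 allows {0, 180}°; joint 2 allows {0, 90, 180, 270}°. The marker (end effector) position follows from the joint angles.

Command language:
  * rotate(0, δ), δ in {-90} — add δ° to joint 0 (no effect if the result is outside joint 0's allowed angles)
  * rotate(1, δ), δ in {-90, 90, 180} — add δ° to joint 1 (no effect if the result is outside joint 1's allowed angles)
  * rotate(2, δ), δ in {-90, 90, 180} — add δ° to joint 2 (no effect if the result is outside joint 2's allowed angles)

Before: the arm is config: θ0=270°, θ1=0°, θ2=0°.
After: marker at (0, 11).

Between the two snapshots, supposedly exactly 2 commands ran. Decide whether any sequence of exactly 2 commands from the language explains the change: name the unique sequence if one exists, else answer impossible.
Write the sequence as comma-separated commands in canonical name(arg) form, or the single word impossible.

t0: config: θ0=270°, θ1=0°, θ2=0°
t=1 rotate(0, -90) ⇒ config: θ0=180°, θ1=0°, θ2=0°
t=2 rotate(0, -90) ⇒ config: θ0=90°, θ1=0°, θ2=0°
all 49 alternatives checked — unique.

rotate(0, -90), rotate(0, -90)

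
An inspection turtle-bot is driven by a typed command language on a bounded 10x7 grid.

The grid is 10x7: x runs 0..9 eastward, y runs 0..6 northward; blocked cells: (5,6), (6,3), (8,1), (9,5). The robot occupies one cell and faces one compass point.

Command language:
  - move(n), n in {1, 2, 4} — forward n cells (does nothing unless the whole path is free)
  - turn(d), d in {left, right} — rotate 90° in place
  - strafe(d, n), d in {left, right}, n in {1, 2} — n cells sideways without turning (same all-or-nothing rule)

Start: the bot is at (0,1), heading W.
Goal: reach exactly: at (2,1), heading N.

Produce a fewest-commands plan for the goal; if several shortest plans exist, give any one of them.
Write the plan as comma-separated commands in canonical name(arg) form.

from: at (0,1), heading W
t=1 turn(right) ⇒ at (0,1), heading N
t=2 strafe(right, 2) ⇒ at (2,1), heading N
minimal: 2 command(s), checked below 2.

turn(right), strafe(right, 2)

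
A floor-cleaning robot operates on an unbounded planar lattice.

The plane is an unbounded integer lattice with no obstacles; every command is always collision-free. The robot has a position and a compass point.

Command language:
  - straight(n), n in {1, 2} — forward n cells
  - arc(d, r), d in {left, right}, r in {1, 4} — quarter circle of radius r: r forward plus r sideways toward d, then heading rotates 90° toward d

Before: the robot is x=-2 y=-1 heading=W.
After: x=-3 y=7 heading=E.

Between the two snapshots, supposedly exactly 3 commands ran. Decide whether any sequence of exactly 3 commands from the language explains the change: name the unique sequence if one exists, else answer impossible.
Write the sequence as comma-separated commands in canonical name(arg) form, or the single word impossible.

key: cell and facing (now E) both changed — the 3 commands mix motion and turning
start: x=-2 y=-1 heading=W
1. straight(1) → x=-3 y=-1 heading=W
2. arc(right, 4) → x=-7 y=3 heading=N
3. arc(right, 4) → x=-3 y=7 heading=E
no other 3-command option fits: unique.

straight(1), arc(right, 4), arc(right, 4)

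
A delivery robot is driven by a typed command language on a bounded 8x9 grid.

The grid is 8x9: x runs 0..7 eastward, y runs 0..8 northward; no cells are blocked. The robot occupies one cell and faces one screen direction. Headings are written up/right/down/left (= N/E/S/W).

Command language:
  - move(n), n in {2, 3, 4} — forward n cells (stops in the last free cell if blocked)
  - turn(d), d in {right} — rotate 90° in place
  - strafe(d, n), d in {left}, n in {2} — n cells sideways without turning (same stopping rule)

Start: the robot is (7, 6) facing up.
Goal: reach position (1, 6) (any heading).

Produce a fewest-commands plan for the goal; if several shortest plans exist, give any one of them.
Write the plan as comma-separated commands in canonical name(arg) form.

strafe(left, 2), strafe(left, 2), strafe(left, 2)

begin: (7, 6) facing up
[1] after strafe(left, 2): (5, 6) facing up
[2] after strafe(left, 2): (3, 6) facing up
[3] after strafe(left, 2): (1, 6) facing up
nothing shorter than 3 reaches the goal.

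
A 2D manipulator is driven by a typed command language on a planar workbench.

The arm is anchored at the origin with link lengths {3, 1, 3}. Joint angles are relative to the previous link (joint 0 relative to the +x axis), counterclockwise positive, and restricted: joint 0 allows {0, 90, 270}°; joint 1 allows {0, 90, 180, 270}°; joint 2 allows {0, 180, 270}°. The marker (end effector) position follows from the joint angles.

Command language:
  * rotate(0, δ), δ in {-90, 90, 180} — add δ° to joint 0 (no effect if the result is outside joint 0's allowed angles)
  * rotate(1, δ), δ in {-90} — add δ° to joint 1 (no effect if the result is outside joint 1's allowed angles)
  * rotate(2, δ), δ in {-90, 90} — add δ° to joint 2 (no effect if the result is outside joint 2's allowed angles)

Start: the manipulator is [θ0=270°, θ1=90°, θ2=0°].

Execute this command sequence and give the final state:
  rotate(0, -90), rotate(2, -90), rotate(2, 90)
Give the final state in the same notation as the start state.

[θ0=270°, θ1=90°, θ2=0°]

begin: [θ0=270°, θ1=90°, θ2=0°]
t=1 rotate(0, -90) ⇒ [θ0=270°, θ1=90°, θ2=0°]
t=2 rotate(2, -90) ⇒ [θ0=270°, θ1=90°, θ2=270°]
t=3 rotate(2, 90) ⇒ [θ0=270°, θ1=90°, θ2=0°]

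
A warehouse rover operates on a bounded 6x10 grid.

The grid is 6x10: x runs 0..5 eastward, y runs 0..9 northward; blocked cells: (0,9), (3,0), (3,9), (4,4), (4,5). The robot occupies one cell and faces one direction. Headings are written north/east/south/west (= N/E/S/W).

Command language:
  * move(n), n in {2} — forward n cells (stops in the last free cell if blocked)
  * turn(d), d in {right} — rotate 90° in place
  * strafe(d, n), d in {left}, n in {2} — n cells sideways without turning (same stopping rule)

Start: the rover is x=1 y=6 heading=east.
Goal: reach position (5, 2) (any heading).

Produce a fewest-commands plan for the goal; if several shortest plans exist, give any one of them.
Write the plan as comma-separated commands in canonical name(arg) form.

initial: x=1 y=6 heading=east
1. move(2) → x=3 y=6 heading=east
2. move(2) → x=5 y=6 heading=east
3. turn(right) → x=5 y=6 heading=south
4. move(2) → x=5 y=4 heading=south
5. move(2) → x=5 y=2 heading=south
minimal: 5 command(s), checked below 5.

move(2), move(2), turn(right), move(2), move(2)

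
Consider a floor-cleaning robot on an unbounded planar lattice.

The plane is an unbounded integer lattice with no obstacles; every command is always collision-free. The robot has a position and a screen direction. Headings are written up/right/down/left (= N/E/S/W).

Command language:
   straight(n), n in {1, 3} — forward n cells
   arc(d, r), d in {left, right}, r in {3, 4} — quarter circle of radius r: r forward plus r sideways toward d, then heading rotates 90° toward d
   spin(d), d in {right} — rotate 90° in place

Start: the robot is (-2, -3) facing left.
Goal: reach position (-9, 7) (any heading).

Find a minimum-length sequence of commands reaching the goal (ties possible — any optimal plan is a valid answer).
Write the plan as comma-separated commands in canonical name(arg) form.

from: (-2, -3) facing left
t=1 arc(right, 4) ⇒ (-6, 1) facing up
t=2 straight(3) ⇒ (-6, 4) facing up
t=3 arc(left, 3) ⇒ (-9, 7) facing left
nothing shorter than 3 reaches the goal.

arc(right, 4), straight(3), arc(left, 3)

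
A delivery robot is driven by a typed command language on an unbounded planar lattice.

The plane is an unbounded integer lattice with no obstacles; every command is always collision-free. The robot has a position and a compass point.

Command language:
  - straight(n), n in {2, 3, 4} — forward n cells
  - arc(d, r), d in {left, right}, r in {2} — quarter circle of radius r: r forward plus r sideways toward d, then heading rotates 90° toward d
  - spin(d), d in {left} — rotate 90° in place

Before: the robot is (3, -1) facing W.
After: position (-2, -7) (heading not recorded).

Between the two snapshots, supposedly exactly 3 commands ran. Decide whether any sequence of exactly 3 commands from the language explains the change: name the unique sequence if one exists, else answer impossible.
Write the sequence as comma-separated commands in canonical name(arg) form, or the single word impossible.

key: order matters: swapping straight(3) and straight(4) lands elsewhere
from: (3, -1) facing W
step 1 (straight(3)): (0, -1) facing W
step 2 (arc(left, 2)): (-2, -3) facing S
step 3 (straight(4)): (-2, -7) facing S
all 216 alternatives checked — unique.

straight(3), arc(left, 2), straight(4)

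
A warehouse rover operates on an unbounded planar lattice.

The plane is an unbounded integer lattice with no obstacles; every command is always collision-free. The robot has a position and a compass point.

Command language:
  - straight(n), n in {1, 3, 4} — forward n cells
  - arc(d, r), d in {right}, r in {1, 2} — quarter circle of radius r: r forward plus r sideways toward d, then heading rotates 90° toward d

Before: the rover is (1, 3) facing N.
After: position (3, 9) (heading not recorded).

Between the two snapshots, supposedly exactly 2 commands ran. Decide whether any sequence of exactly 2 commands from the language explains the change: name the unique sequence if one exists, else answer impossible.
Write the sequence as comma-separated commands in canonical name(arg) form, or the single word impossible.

straight(4), arc(right, 2)

key: order matters: swapping straight(4) and arc(right, 2) lands elsewhere
start: (1, 3) facing N
[1] after straight(4): (1, 7) facing N
[2] after arc(right, 2): (3, 9) facing E
no rival 2-sequence matches.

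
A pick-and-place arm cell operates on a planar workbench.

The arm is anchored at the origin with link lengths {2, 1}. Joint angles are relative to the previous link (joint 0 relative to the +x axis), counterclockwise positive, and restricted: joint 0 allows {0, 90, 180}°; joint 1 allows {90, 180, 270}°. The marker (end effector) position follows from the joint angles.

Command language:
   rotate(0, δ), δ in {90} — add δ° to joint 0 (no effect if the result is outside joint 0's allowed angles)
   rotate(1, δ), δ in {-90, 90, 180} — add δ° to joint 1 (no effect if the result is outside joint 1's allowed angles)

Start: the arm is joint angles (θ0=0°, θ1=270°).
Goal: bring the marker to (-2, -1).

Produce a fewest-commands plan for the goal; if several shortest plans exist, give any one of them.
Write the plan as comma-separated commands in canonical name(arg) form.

rotate(1, 180), rotate(0, 90), rotate(0, 90)

from: joint angles (θ0=0°, θ1=270°)
step 1 (rotate(1, 180)): joint angles (θ0=0°, θ1=90°)
step 2 (rotate(0, 90)): joint angles (θ0=90°, θ1=90°)
step 3 (rotate(0, 90)): joint angles (θ0=180°, θ1=90°)
shorter routes all fall short; 3 is best.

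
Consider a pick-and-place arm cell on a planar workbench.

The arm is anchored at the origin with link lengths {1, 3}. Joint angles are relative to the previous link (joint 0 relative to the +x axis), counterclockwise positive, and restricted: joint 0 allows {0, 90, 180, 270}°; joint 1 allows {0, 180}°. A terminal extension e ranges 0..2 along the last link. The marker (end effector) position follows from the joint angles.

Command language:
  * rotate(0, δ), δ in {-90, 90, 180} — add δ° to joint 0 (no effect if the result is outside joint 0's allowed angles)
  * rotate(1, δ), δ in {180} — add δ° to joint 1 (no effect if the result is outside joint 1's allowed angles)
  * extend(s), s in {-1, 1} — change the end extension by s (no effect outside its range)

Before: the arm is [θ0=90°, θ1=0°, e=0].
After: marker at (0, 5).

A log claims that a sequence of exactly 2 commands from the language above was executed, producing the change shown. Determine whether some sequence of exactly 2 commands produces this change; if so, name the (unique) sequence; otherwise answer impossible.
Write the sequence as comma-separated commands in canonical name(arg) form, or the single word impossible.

key: running extend(1) before extend(-1) would end elsewhere — order is forced
initial: [θ0=90°, θ1=0°, e=0]
[1] after extend(-1): [θ0=90°, θ1=0°, e=0]
[2] after extend(1): [θ0=90°, θ1=0°, e=1]
no other 2-command option fits: unique.

extend(-1), extend(1)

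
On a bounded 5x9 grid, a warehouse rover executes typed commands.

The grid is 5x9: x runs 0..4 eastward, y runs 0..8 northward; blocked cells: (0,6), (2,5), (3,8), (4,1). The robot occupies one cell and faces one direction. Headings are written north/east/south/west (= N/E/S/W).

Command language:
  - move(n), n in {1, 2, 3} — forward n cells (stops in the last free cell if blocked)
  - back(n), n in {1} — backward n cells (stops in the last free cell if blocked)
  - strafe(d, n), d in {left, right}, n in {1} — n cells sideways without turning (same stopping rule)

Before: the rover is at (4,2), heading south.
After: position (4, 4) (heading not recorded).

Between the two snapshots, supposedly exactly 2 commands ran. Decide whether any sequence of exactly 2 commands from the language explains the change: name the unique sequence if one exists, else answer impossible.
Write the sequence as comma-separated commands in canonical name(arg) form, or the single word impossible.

initial: at (4,2), heading south
step 1 (back(1)): at (4,3), heading south
step 2 (back(1)): at (4,4), heading south
no rival 2-sequence matches.

back(1), back(1)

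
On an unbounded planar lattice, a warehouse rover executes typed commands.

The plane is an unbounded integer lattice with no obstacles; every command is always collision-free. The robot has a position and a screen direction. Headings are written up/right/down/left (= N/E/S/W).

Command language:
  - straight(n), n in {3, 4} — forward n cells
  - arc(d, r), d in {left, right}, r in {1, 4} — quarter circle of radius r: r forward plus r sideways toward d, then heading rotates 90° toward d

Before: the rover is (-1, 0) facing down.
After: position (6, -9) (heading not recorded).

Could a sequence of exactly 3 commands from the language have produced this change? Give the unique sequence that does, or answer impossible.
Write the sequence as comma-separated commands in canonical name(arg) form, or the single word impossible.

arc(left, 4), arc(right, 4), arc(right, 1)

key: running arc(right, 1) before arc(left, 4) would end elsewhere — order is forced
t0: (-1, 0) facing down
1. arc(left, 4) → (3, -4) facing right
2. arc(right, 4) → (7, -8) facing down
3. arc(right, 1) → (6, -9) facing left
all 216 alternatives checked — unique.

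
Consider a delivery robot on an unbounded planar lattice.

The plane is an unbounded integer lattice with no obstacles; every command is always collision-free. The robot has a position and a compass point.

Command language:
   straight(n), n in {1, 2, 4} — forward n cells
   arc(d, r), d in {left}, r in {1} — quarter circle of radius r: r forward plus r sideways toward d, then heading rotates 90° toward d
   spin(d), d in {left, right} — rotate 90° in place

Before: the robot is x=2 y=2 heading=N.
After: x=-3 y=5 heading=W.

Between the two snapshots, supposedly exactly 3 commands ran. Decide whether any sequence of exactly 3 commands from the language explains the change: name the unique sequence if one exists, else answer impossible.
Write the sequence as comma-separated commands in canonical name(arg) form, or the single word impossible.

key: position moved to (-3,5) AND the heading swung to W — translation plus rotation needed
initial: x=2 y=2 heading=N
1. straight(2) → x=2 y=4 heading=N
2. arc(left, 1) → x=1 y=5 heading=W
3. straight(4) → x=-3 y=5 heading=W
all 216 alternatives checked — unique.

straight(2), arc(left, 1), straight(4)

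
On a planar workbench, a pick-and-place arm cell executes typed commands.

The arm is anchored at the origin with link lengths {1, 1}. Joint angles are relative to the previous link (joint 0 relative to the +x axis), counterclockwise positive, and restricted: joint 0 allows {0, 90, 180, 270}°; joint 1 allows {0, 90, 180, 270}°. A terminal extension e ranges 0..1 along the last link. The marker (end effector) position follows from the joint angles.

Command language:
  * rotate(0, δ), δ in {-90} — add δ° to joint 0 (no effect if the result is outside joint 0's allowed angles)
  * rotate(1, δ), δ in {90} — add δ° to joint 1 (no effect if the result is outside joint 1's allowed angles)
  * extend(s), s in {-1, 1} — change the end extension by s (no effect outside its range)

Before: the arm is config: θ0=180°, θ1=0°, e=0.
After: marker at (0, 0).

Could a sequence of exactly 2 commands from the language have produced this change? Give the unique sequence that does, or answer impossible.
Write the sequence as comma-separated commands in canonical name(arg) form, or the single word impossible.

from: config: θ0=180°, θ1=0°, e=0
1. rotate(1, 90) → config: θ0=180°, θ1=90°, e=0
2. rotate(1, 90) → config: θ0=180°, θ1=180°, e=0
all 16 alternatives checked — unique.

rotate(1, 90), rotate(1, 90)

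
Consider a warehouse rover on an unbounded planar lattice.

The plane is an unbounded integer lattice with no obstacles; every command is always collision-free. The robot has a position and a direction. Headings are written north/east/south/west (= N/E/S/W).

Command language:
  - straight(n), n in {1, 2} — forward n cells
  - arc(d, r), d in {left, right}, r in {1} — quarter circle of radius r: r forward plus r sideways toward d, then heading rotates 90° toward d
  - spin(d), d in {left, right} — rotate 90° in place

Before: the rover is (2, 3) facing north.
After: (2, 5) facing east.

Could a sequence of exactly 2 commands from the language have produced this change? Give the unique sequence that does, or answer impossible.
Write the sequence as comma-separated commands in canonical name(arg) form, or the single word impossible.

key: position moved to (2,5) AND the heading swung to E — translation plus rotation needed
begin: (2, 3) facing north
step 1 (straight(2)): (2, 5) facing north
step 2 (spin(right)): (2, 5) facing east
all 36 alternatives checked — unique.

straight(2), spin(right)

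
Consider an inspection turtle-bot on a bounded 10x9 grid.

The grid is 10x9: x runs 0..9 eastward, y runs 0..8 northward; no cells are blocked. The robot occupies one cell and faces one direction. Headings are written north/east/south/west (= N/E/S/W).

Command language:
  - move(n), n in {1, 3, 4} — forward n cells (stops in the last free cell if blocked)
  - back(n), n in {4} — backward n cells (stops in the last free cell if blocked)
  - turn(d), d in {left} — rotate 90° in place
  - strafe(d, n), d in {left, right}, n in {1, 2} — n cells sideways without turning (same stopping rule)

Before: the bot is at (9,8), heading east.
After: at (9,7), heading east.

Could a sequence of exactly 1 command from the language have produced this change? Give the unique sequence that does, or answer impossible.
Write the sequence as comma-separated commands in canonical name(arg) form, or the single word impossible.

strafe(right, 1)

key: still facing E — the one step turns nothing
t0: at (9,8), heading east
step 1 (strafe(right, 1)): at (9,7), heading east
no other 1-command option fits: unique.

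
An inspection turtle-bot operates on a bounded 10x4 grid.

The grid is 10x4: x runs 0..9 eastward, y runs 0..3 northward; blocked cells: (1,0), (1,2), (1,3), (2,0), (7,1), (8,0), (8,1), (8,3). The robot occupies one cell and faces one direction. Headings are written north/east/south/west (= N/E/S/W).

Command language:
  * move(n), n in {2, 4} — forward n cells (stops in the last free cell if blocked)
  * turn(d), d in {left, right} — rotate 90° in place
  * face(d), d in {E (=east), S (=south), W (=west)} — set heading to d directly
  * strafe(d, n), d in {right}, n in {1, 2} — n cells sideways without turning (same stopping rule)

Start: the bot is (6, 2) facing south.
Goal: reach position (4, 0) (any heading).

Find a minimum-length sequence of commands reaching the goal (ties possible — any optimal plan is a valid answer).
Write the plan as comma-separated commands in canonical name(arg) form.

from: (6, 2) facing south
t=1 move(4) ⇒ (6, 0) facing south
t=2 strafe(right, 2) ⇒ (4, 0) facing south
nothing shorter than 2 reaches the goal.

move(4), strafe(right, 2)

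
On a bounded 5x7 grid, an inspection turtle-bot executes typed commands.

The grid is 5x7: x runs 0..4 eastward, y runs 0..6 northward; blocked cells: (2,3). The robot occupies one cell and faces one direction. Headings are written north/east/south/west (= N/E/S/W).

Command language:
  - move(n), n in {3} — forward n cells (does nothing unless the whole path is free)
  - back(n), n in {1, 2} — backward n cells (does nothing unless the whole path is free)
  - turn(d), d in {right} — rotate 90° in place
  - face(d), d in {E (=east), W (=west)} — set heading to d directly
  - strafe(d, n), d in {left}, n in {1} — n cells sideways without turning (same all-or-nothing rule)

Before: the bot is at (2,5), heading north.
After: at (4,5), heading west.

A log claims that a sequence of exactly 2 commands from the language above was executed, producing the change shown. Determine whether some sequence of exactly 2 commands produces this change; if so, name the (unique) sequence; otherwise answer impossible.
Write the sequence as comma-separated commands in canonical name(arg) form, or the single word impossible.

key: order matters: swapping face(W) and back(2) lands elsewhere
initial: at (2,5), heading north
[1] after face(W): at (2,5), heading west
[2] after back(2): at (4,5), heading west
no rival 2-sequence matches.

face(W), back(2)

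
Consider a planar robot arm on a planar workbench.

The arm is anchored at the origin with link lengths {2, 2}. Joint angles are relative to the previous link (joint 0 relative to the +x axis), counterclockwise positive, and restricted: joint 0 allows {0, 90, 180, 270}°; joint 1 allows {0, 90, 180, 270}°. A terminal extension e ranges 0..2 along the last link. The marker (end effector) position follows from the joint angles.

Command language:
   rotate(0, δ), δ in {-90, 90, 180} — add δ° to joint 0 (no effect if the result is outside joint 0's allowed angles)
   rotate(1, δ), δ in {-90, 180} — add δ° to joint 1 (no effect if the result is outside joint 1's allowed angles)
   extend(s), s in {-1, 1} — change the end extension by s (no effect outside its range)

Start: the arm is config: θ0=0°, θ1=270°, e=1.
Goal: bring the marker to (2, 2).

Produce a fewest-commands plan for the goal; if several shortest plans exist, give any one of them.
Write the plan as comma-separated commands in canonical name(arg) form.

rotate(1, 180), extend(-1)

start: config: θ0=0°, θ1=270°, e=1
[1] after rotate(1, 180): config: θ0=0°, θ1=90°, e=1
[2] after extend(-1): config: θ0=0°, θ1=90°, e=0
nothing shorter than 2 reaches the goal.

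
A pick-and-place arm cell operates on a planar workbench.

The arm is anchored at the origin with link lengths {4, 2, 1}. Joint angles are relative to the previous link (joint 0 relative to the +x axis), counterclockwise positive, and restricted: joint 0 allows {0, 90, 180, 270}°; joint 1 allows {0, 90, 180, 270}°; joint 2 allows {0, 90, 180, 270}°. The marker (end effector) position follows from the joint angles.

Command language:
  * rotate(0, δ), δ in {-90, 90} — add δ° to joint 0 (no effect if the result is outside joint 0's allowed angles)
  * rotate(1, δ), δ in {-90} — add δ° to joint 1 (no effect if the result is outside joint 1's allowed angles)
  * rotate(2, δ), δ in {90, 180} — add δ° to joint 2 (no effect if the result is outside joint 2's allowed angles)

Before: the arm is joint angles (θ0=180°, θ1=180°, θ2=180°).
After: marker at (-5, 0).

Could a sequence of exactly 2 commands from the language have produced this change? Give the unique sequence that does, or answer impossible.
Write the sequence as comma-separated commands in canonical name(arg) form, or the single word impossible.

rotate(1, -90), rotate(1, -90)

t0: joint angles (θ0=180°, θ1=180°, θ2=180°)
step 1 (rotate(1, -90)): joint angles (θ0=180°, θ1=90°, θ2=180°)
step 2 (rotate(1, -90)): joint angles (θ0=180°, θ1=0°, θ2=180°)
uniquely the one of 25 2-step routes that fits.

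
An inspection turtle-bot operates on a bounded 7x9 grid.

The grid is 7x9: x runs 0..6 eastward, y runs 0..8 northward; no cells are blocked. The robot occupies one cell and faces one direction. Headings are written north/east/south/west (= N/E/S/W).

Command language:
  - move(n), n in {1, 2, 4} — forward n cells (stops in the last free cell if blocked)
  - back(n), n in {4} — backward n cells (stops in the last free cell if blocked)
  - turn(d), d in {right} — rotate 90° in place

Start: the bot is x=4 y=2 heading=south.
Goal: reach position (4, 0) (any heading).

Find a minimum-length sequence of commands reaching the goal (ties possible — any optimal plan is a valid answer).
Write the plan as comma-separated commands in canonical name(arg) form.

initial: x=4 y=2 heading=south
step 1 (move(4)): x=4 y=0 heading=south
no 0-step plan works, so 1 is optimal.

move(4)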